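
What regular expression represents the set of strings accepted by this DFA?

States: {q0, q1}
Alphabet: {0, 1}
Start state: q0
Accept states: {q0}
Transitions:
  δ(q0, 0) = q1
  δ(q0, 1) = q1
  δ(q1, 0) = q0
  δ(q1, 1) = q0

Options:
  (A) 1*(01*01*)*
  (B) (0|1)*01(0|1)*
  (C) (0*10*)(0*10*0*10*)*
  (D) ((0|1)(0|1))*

Check each option against the DFA on short strings; one disagreement eliminates an option:
  (A) 1*(01*01*)*: on '1' the DFA goes q0 → q1 and rejects (q1 ∉ Accept), but the regex matches it → eliminate
  (B) (0|1)*01(0|1)*: on ε the DFA stays in q0 and accepts (q0 ∈ Accept), but the regex does not match it → eliminate
  (C) (0*10*)(0*10*0*10*)*: on ε the DFA stays in q0 and accepts (q0 ∈ Accept), but the regex does not match it → eliminate
  (D) ((0|1)(0|1))*: agrees with the DFA on every string of length ≤ 6
Only (D) is consistent with the DFA.
(D) ((0|1)(0|1))*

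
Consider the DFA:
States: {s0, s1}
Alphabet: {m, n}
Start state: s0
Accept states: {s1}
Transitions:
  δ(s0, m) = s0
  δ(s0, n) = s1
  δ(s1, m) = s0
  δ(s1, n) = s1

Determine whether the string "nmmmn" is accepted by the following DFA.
Processing string "nmmmn":
  s0 --n--> s1
  s1 --m--> s0
  s0 --m--> s0
  s0 --m--> s0
  s0 --n--> s1
Final state: s1
Accept states: {s1}
Yes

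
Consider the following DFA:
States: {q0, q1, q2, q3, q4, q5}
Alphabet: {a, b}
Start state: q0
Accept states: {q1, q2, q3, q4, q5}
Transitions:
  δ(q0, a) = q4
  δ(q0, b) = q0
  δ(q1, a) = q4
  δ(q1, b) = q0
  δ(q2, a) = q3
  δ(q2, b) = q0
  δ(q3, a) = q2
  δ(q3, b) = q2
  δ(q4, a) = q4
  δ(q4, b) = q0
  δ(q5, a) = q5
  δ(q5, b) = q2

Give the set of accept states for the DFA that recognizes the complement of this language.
Complement accept states = All states \ Original accept states
= {q0, q1, q2, q3, q4, q5} \ {q1, q2, q3, q4, q5}
{q0}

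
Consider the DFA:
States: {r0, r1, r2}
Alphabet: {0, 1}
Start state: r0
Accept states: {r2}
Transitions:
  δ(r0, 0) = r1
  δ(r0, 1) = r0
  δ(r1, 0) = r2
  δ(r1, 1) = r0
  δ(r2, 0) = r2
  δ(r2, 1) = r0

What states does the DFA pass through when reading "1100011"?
read '1': r0 → r0
  read '1': r0 → r0
  read '0': r0 → r1
  read '0': r1 → r2
  read '0': r2 → r2
  read '1': r2 → r0
  read '1': r0 → r0
r0 -> r0 -> r0 -> r1 -> r2 -> r2 -> r0 -> r0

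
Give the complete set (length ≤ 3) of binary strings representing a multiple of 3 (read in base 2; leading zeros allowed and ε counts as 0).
ε, 0, 00, 11, 000, 011, 110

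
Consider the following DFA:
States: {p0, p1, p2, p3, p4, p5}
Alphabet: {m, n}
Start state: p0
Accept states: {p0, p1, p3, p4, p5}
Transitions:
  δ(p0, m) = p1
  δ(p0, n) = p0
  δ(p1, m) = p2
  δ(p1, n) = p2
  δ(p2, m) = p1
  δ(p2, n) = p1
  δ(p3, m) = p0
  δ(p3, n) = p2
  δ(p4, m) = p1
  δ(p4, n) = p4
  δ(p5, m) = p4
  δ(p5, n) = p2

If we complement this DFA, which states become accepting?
Complement accept states = All states \ Original accept states
= {p0, p1, p2, p3, p4, p5} \ {p0, p1, p3, p4, p5}
{p2}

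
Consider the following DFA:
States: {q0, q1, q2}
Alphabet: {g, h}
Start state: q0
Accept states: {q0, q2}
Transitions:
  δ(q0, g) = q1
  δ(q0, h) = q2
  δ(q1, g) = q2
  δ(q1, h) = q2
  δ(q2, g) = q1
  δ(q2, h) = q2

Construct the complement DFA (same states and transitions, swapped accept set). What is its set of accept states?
Complement accept states = All states \ Original accept states
= {q0, q1, q2} \ {q0, q2}
{q1}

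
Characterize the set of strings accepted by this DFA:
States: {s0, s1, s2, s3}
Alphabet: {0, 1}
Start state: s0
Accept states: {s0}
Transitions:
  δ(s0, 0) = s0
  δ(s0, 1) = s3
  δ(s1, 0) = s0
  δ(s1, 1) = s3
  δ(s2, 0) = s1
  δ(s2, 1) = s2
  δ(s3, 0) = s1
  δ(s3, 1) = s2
Testing a few strings:
  '1100' → accept
  '01' → reject
  '1' → reject
  '0001' → reject
State roles: s0=value ≡ 0 (mod 4); s1=value ≡ 2 (mod 4); s2=value ≡ 3 (mod 4); s3=value ≡ 1 (mod 4)
All binary strings representing a multiple of 4 (read in base 2; leading zeros allowed and ε counts as 0)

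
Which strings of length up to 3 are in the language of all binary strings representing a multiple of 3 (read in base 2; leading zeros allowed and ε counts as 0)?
ε, 0, 00, 11, 000, 011, 110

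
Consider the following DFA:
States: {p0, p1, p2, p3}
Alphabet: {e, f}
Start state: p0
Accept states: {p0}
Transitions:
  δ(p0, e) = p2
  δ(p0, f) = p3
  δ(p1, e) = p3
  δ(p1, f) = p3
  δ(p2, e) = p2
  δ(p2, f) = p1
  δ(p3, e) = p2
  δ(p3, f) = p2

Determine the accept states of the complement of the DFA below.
Complement accept states = All states \ Original accept states
= {p0, p1, p2, p3} \ {p0}
{p1, p2, p3}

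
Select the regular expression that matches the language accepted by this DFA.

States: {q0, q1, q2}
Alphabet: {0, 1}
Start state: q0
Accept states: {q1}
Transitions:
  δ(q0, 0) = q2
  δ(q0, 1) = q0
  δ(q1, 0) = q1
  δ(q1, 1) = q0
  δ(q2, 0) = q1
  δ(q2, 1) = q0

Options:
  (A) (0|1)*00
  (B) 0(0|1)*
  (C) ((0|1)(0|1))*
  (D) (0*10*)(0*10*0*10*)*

Check each option against the DFA on short strings; one disagreement eliminates an option:
  (A) (0|1)*00: agrees with the DFA on every string of length ≤ 6
  (B) 0(0|1)*: on '0' the DFA goes q0 → q2 and rejects (q2 ∉ Accept), but the regex matches it → eliminate
  (C) ((0|1)(0|1))*: on ε the DFA stays in q0 and rejects (q0 ∉ Accept), but the regex matches it → eliminate
  (D) (0*10*)(0*10*0*10*)*: on '1' the DFA goes q0 → q0 and rejects (q0 ∉ Accept), but the regex matches it → eliminate
Only (A) is consistent with the DFA.
(A) (0|1)*00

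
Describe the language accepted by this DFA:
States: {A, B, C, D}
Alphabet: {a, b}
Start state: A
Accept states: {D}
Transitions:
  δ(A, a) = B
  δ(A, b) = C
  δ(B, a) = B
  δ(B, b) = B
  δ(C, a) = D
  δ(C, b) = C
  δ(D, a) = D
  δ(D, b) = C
Testing a few strings:
  'bbab' → reject
  'babb' → reject
  'abba' → reject
  'baa' → accept
State roles: A=no input read; B=started with a (dead); C=started with b, last symbol b; D=started with b, last symbol a
All strings over {a,b} that start with b and end with a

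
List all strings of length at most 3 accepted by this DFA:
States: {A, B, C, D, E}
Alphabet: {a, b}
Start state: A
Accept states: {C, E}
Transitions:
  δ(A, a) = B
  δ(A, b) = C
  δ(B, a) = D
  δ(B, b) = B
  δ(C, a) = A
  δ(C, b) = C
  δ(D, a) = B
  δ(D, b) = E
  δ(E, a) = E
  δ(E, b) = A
b, bb, aab, bab, bbb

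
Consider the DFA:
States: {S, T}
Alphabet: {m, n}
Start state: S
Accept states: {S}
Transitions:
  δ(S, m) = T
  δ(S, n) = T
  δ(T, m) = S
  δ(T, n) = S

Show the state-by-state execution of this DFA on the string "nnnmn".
read 'n': S → T
  read 'n': T → S
  read 'n': S → T
  read 'm': T → S
  read 'n': S → T
S -> T -> S -> T -> S -> T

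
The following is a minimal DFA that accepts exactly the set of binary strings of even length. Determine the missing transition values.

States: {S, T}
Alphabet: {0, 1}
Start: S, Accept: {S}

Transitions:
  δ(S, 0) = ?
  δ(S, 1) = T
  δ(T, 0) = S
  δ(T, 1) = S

From the language and accept set, identify what each state tracks — S: even length so far; T: odd length so far.
Each missing δ(q, a) is the state matching the new tracked value after reading a.
δ(S, 0) = T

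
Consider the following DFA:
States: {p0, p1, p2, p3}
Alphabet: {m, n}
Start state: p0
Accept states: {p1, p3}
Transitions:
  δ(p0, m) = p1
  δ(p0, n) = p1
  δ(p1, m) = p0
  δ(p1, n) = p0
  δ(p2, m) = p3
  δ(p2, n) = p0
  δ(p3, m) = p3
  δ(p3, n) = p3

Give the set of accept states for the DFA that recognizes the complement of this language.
Complement accept states = All states \ Original accept states
= {p0, p1, p2, p3} \ {p1, p3}
{p0, p2}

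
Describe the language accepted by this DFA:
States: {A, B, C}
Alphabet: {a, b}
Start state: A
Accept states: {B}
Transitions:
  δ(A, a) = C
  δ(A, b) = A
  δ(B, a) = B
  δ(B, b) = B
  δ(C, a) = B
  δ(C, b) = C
Testing a few strings:
  'ab' → reject
  'b' → reject
  'baa' → accept
  'aaaa' → accept
State roles: A=zero a's seen; B=≥ two a's seen; C=one a seen
All strings over {a,b} containing at least two a's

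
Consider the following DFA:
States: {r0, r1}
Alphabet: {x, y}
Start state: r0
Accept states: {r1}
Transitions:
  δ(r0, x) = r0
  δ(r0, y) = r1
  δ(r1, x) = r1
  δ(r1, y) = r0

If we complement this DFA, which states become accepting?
Complement accept states = All states \ Original accept states
= {r0, r1} \ {r1}
{r0}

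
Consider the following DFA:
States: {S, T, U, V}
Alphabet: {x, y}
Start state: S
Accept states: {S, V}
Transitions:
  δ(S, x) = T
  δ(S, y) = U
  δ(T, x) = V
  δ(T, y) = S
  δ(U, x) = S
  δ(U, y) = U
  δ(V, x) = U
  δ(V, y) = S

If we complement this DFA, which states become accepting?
Complement accept states = All states \ Original accept states
= {S, T, U, V} \ {S, V}
{T, U}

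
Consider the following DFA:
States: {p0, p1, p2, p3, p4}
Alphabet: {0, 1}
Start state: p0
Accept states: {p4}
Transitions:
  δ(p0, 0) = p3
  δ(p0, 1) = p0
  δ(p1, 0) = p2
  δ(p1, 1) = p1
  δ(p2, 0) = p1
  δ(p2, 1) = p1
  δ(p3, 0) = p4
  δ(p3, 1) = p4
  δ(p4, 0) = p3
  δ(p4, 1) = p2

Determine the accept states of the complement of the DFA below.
Complement accept states = All states \ Original accept states
= {p0, p1, p2, p3, p4} \ {p4}
{p0, p1, p2, p3}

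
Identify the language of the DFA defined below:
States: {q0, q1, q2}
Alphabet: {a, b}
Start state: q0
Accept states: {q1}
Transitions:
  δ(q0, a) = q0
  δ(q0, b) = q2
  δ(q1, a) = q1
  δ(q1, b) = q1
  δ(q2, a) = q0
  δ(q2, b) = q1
Testing a few strings:
  'aab' → reject
  'ba' → reject
  'aba' → reject
  'baab' → reject
State roles: q0=no progress toward bb; q1=substring bb seen; q2=one trailing b
All strings over {a,b} containing the substring bb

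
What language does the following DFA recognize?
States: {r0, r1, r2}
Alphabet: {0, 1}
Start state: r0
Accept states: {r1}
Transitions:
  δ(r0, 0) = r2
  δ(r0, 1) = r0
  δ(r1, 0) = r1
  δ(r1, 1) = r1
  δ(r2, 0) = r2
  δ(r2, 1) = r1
Testing a few strings:
  '1000' → reject
  '1010' → accept
  '1' → reject
  '1110' → reject
State roles: r0=no 0 seen yet; r1=substring 01 seen; r2=seen a 0, waiting for 1
All binary strings containing the substring 01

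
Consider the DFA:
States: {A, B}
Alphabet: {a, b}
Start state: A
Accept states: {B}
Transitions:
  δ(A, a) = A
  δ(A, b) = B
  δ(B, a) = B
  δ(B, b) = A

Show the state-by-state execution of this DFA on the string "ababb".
read 'a': A → A
  read 'b': A → B
  read 'a': B → B
  read 'b': B → A
  read 'b': A → B
A -> A -> B -> B -> A -> B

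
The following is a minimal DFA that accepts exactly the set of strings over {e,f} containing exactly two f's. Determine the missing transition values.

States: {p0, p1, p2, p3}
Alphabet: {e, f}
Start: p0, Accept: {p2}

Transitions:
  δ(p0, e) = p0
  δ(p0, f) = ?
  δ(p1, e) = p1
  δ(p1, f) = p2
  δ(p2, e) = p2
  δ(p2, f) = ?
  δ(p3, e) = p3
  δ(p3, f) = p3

From the language and accept set, identify what each state tracks — p0: zero f's; p1: one f; p2: two f's; p3: ≥ three f's (dead).
Each missing δ(q, a) is the state matching the new tracked value after reading a.
δ(p0, f) = p1; δ(p2, f) = p3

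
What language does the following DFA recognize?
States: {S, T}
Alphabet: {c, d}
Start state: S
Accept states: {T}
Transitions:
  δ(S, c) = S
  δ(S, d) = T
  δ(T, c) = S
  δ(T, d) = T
Testing a few strings:
  'dd' → accept
  'cd' → accept
  'dc' → reject
  'c' → reject
State roles: S=last symbol not d; T=last symbol is d
All strings over {c,d} ending with d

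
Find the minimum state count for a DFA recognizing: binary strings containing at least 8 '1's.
By Myhill–Nerode, count the distinguishable equivalence classes: 9 classes — having seen 0, 1, …, 7, or ≥8 copies of '1'; any two classes i < j (j ≤ 8) are distinguished by the string 1^(8−j), which takes class j to 8 copies (accepted) but leaves class i below 8 (rejected).
9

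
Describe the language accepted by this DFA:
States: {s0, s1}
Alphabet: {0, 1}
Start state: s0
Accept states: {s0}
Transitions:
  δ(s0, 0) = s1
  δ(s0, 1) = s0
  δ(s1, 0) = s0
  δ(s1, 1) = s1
Testing a few strings:
  '0' → reject
  '001' → accept
  '011' → reject
  '1' → accept
State roles: s0=even number of 0's so far; s1=odd number of 0's so far
All binary strings with an even number of 0's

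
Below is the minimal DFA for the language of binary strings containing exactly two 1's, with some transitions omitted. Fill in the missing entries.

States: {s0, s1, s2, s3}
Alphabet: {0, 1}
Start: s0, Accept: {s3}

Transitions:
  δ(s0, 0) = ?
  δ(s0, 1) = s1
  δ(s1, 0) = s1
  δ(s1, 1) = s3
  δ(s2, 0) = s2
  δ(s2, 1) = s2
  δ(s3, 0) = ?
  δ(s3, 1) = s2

From the language and accept set, identify what each state tracks — s0: zero 1's; s1: one 1; s2: ≥ three 1's (dead); s3: two 1's.
Each missing δ(q, a) is the state matching the new tracked value after reading a.
δ(s0, 0) = s0; δ(s3, 0) = s3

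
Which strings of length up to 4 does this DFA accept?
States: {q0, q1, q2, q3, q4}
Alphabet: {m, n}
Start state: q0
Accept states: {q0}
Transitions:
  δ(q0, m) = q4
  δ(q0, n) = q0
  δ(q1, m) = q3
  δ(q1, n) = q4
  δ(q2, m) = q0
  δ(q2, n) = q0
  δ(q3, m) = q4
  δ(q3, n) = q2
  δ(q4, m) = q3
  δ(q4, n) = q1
ε, n, nn, nnn, mmnm, mmnn, nnnn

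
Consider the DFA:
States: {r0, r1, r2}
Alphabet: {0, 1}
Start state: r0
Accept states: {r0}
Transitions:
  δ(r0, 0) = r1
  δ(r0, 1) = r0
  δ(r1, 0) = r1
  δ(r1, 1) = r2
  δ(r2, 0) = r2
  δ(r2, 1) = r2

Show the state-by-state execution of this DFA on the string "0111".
read '0': r0 → r1
  read '1': r1 → r2
  read '1': r2 → r2
  read '1': r2 → r2
r0 -> r1 -> r2 -> r2 -> r2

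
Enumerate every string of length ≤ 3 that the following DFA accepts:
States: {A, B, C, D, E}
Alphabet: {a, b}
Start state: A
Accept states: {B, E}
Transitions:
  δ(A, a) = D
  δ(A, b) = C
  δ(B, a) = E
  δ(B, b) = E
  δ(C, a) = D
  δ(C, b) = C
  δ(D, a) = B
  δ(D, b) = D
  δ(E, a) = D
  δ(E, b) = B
aa, aaa, aab, aba, baa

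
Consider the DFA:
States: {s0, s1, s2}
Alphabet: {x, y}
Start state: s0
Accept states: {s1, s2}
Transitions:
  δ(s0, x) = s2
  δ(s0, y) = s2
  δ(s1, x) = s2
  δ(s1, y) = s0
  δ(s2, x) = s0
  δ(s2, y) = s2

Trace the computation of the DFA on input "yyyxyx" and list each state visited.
read 'y': s0 → s2
  read 'y': s2 → s2
  read 'y': s2 → s2
  read 'x': s2 → s0
  read 'y': s0 → s2
  read 'x': s2 → s0
s0 -> s2 -> s2 -> s2 -> s0 -> s2 -> s0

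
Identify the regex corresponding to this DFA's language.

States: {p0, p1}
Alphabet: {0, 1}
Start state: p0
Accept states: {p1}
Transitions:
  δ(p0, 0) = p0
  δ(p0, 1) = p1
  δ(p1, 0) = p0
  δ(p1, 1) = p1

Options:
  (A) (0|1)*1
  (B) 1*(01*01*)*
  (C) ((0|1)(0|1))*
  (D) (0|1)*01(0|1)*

Check each option against the DFA on short strings; one disagreement eliminates an option:
  (A) (0|1)*1: agrees with the DFA on every string of length ≤ 6
  (B) 1*(01*01*)*: on ε the DFA stays in p0 and rejects (p0 ∉ Accept), but the regex matches it → eliminate
  (C) ((0|1)(0|1))*: on ε the DFA stays in p0 and rejects (p0 ∉ Accept), but the regex matches it → eliminate
  (D) (0|1)*01(0|1)*: on '1' the DFA goes p0 → p1 and accepts (p1 ∈ Accept), but the regex does not match it → eliminate
Only (A) is consistent with the DFA.
(A) (0|1)*1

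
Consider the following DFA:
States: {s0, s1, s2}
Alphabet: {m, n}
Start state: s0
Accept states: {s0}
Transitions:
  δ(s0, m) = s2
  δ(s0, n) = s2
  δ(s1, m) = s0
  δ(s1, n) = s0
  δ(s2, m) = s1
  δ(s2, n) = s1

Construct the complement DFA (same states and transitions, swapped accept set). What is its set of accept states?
Complement accept states = All states \ Original accept states
= {s0, s1, s2} \ {s0}
{s1, s2}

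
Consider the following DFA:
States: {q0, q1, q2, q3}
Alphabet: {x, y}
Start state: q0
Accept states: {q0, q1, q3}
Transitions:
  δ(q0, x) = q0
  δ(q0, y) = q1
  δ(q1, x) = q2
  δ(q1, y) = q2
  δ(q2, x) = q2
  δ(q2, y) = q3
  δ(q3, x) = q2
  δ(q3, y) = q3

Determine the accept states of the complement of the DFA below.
Complement accept states = All states \ Original accept states
= {q0, q1, q2, q3} \ {q0, q1, q3}
{q2}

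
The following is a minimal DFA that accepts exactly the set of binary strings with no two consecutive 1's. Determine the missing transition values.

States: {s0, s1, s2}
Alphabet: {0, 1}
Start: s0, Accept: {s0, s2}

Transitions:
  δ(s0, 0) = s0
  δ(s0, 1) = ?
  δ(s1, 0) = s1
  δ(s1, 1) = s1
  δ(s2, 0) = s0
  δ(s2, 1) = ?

From the language and accept set, identify what each state tracks — s0: last symbol not 1 (ok); s1: saw 11 (dead); s2: last symbol 1 (ok).
Each missing δ(q, a) is the state matching the new tracked value after reading a.
δ(s0, 1) = s2; δ(s2, 1) = s1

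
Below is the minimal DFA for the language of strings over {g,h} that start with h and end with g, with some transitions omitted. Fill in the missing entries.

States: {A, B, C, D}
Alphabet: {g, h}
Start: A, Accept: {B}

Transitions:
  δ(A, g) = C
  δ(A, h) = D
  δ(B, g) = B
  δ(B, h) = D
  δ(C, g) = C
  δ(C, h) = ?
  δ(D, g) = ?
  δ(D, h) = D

From the language and accept set, identify what each state tracks — A: no input read; B: started with h, last symbol g; C: started with g (dead); D: started with h, last symbol h.
Each missing δ(q, a) is the state matching the new tracked value after reading a.
δ(C, h) = C; δ(D, g) = B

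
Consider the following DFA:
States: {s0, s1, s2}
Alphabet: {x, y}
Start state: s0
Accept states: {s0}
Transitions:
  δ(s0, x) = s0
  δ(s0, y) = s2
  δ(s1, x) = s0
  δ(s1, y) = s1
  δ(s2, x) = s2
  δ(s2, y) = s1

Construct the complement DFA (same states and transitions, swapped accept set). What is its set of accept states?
Complement accept states = All states \ Original accept states
= {s0, s1, s2} \ {s0}
{s1, s2}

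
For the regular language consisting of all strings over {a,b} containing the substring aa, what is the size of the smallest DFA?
By Myhill–Nerode, count the distinguishable equivalence classes: 3 classes — one per longest suffix of the input that is a prefix of 'aa' (lengths 0 through 1), plus an absorbing 'already seen aa' class.
3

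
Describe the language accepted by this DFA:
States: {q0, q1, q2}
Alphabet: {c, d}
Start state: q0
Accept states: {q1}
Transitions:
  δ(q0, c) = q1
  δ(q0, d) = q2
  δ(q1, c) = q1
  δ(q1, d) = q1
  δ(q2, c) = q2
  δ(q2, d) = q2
Testing a few strings:
  'ccd' → accept
  'cd' → accept
  'cc' → accept
  'dd' → reject
State roles: q0=no input read; q1=started with c; q2=started with d (dead)
All strings over {c,d} starting with c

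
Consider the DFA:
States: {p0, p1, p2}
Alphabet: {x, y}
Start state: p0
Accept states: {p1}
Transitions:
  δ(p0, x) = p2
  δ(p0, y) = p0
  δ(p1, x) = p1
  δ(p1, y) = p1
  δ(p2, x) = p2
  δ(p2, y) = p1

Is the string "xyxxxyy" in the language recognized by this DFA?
Processing string "xyxxxyy":
  p0 --x--> p2
  p2 --y--> p1
  p1 --x--> p1
  p1 --x--> p1
  p1 --x--> p1
  p1 --y--> p1
  p1 --y--> p1
Final state: p1
Accept states: {p1}
Yes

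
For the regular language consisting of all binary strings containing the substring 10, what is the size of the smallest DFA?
By Myhill–Nerode, count the distinguishable equivalence classes: 3 classes — one per longest suffix of the input that is a prefix of '10' (lengths 0 through 1), plus an absorbing 'already seen 10' class.
3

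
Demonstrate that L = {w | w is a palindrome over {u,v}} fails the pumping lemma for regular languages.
Assume L is regular with pumping length p. Idea: pumping the leading u-block breaks the symmetry.
Choose s = u^p v u^p (a palindrome of length 2p+1 ≥ p). By the pumping lemma, s = xyz with |xy| ≤ p, |y| > 0, so y = u^k with k > 0 (xy lies entirely in the first u^p). Then xy²z = u^(p+k) v u^p, which is not a palindrome since p+k ≠ p.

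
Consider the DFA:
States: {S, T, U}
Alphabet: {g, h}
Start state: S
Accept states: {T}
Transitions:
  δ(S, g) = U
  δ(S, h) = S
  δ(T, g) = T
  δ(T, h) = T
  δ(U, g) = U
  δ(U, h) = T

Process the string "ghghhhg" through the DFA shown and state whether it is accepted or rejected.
Processing string "ghghhhg":
  S --g--> U
  U --h--> T
  T --g--> T
  T --h--> T
  T --h--> T
  T --h--> T
  T --g--> T
Final state: T
Accept states: {T}
Yes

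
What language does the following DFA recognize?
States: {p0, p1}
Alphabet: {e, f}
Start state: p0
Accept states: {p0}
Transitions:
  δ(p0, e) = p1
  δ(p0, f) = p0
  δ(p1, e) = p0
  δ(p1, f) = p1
Testing a few strings:
  'fee' → accept
  'ee' → accept
  'f' → accept
  'fef' → reject
State roles: p0=even number of e's so far; p1=odd number of e's so far
All strings over {e,f} with an even number of e's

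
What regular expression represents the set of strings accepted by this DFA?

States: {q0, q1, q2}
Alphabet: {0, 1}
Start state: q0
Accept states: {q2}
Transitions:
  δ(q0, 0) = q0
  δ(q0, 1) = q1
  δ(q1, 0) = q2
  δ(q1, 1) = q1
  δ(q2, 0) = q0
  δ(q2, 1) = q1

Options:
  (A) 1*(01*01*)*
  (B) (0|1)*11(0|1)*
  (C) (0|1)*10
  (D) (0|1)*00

Check each option against the DFA on short strings; one disagreement eliminates an option:
  (A) 1*(01*01*)*: on ε the DFA stays in q0 and rejects (q0 ∉ Accept), but the regex matches it → eliminate
  (B) (0|1)*11(0|1)*: on '10' the DFA goes q0 → q1 → q2 and accepts (q2 ∈ Accept), but the regex does not match it → eliminate
  (C) (0|1)*10: agrees with the DFA on every string of length ≤ 6
  (D) (0|1)*00: on '00' the DFA goes q0 → q0 → q0 and rejects (q0 ∉ Accept), but the regex matches it → eliminate
Only (C) is consistent with the DFA.
(C) (0|1)*10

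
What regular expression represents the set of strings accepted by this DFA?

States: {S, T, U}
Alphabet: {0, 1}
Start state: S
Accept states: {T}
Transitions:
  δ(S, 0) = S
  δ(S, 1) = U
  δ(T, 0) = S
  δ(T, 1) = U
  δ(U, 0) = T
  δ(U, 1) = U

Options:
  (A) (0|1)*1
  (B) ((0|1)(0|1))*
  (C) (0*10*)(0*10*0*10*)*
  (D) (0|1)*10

Check each option against the DFA on short strings; one disagreement eliminates an option:
  (A) (0|1)*1: on '1' the DFA goes S → U and rejects (U ∉ Accept), but the regex matches it → eliminate
  (B) ((0|1)(0|1))*: on ε the DFA stays in S and rejects (S ∉ Accept), but the regex matches it → eliminate
  (C) (0*10*)(0*10*0*10*)*: on '1' the DFA goes S → U and rejects (U ∉ Accept), but the regex matches it → eliminate
  (D) (0|1)*10: agrees with the DFA on every string of length ≤ 6
Only (D) is consistent with the DFA.
(D) (0|1)*10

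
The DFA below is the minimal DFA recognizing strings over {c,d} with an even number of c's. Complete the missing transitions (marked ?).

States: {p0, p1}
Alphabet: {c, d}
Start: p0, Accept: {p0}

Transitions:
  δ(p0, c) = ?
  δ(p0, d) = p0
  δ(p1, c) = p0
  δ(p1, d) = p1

From the language and accept set, identify what each state tracks — p0: even number of c's so far; p1: odd number of c's so far.
Each missing δ(q, a) is the state matching the new tracked value after reading a.
δ(p0, c) = p1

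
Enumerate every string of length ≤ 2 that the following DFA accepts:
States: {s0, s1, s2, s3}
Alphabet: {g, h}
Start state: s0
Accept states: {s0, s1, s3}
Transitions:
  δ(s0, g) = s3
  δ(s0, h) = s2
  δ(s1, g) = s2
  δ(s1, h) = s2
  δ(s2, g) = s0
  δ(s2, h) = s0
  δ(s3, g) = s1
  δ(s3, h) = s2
ε, g, gg, hg, hh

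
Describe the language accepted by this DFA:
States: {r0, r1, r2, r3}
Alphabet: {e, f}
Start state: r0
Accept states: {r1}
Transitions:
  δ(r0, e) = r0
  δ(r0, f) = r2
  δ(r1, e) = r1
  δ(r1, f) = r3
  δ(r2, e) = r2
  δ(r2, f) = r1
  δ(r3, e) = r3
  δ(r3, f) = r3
Testing a few strings:
  'e' → reject
  'efe' → reject
  'fff' → reject
  'ef' → reject
State roles: r0=zero f's; r1=two f's; r2=one f; r3=≥ three f's (dead)
All strings over {e,f} containing exactly two f's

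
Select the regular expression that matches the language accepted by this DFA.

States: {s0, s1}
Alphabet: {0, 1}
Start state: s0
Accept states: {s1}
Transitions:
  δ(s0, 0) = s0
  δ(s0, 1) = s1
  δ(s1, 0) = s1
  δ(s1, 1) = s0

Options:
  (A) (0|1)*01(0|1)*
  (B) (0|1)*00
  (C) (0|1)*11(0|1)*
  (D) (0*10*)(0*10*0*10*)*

Check each option against the DFA on short strings; one disagreement eliminates an option:
  (A) (0|1)*01(0|1)*: on '1' the DFA goes s0 → s1 and accepts (s1 ∈ Accept), but the regex does not match it → eliminate
  (B) (0|1)*00: on '1' the DFA goes s0 → s1 and accepts (s1 ∈ Accept), but the regex does not match it → eliminate
  (C) (0|1)*11(0|1)*: on '1' the DFA goes s0 → s1 and accepts (s1 ∈ Accept), but the regex does not match it → eliminate
  (D) (0*10*)(0*10*0*10*)*: agrees with the DFA on every string of length ≤ 6
Only (D) is consistent with the DFA.
(D) (0*10*)(0*10*0*10*)*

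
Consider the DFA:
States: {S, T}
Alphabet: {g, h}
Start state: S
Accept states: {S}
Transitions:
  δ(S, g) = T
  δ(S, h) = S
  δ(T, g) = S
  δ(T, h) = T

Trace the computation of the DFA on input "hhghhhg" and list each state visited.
read 'h': S → S
  read 'h': S → S
  read 'g': S → T
  read 'h': T → T
  read 'h': T → T
  read 'h': T → T
  read 'g': T → S
S -> S -> S -> T -> T -> T -> T -> S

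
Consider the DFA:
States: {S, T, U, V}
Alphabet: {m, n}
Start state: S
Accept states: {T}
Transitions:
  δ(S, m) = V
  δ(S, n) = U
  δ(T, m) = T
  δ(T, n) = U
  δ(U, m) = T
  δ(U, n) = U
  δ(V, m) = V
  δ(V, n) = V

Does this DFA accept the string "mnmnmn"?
Processing string "mnmnmn":
  S --m--> V
  V --n--> V
  V --m--> V
  V --n--> V
  V --m--> V
  V --n--> V
Final state: V
Accept states: {T}
No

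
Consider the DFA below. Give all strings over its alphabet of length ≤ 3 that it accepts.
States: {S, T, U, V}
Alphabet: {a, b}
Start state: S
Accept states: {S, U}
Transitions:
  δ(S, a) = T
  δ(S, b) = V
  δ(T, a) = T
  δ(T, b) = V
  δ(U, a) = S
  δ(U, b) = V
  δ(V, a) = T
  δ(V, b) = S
ε, bb, abb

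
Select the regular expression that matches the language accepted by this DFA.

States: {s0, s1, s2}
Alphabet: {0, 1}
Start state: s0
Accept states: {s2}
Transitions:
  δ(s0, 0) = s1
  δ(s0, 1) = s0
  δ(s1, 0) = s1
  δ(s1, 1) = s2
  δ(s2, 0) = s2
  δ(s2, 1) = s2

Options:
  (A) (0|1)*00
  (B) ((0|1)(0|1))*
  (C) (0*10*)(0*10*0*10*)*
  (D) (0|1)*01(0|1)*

Check each option against the DFA on short strings; one disagreement eliminates an option:
  (A) (0|1)*00: on '00' the DFA goes s0 → s1 → s1 and rejects (s1 ∉ Accept), but the regex matches it → eliminate
  (B) ((0|1)(0|1))*: on ε the DFA stays in s0 and rejects (s0 ∉ Accept), but the regex matches it → eliminate
  (C) (0*10*)(0*10*0*10*)*: on '1' the DFA goes s0 → s0 and rejects (s0 ∉ Accept), but the regex matches it → eliminate
  (D) (0|1)*01(0|1)*: agrees with the DFA on every string of length ≤ 6
Only (D) is consistent with the DFA.
(D) (0|1)*01(0|1)*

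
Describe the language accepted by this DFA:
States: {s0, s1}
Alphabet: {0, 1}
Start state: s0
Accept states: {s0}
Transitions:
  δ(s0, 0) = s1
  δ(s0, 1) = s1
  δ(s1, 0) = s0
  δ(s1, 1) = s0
Testing a few strings:
  '010' → reject
  '00' → accept
  '1' → reject
  '01' → accept
State roles: s0=even length so far; s1=odd length so far
All binary strings of even length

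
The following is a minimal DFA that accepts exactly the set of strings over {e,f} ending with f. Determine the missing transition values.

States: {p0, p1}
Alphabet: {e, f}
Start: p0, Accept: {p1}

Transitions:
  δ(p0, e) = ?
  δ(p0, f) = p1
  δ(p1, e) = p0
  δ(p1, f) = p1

From the language and accept set, identify what each state tracks — p0: last symbol not f; p1: last symbol is f.
Each missing δ(q, a) is the state matching the new tracked value after reading a.
δ(p0, e) = p0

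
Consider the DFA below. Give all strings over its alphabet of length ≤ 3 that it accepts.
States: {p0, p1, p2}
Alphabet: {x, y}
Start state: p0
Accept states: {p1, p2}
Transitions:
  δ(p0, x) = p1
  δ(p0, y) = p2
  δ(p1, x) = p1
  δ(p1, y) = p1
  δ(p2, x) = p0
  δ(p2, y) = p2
x, y, xx, xy, yy, xxx, xxy, xyx, xyy, yxx, yxy, yyy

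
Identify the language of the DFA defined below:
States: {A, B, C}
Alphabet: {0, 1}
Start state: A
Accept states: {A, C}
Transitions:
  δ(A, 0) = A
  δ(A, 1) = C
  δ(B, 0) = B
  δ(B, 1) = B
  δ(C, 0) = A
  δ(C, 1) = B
Testing a few strings:
  '101' → accept
  '1110' → reject
  '1001' → accept
  '1011' → reject
State roles: A=last symbol not 1 (ok); B=saw 11 (dead); C=last symbol 1 (ok)
All binary strings with no two consecutive 1's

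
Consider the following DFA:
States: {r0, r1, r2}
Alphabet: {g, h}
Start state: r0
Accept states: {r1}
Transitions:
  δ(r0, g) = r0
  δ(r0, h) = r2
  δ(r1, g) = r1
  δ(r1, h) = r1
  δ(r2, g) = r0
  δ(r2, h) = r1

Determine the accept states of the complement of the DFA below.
Complement accept states = All states \ Original accept states
= {r0, r1, r2} \ {r1}
{r0, r2}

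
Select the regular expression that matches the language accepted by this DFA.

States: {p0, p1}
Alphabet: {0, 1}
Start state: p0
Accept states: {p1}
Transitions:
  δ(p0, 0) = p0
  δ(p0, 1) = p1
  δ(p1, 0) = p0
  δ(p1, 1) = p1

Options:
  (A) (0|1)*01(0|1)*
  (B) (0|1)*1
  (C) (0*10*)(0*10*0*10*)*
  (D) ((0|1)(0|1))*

Check each option against the DFA on short strings; one disagreement eliminates an option:
  (A) (0|1)*01(0|1)*: on '1' the DFA goes p0 → p1 and accepts (p1 ∈ Accept), but the regex does not match it → eliminate
  (B) (0|1)*1: agrees with the DFA on every string of length ≤ 6
  (C) (0*10*)(0*10*0*10*)*: on '10' the DFA goes p0 → p1 → p0 and rejects (p0 ∉ Accept), but the regex matches it → eliminate
  (D) ((0|1)(0|1))*: on ε the DFA stays in p0 and rejects (p0 ∉ Accept), but the regex matches it → eliminate
Only (B) is consistent with the DFA.
(B) (0|1)*1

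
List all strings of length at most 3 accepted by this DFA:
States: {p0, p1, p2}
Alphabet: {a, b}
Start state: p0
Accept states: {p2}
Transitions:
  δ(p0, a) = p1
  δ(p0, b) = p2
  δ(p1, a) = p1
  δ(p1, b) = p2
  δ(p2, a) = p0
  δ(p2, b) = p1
b, ab, aab, bab, bbb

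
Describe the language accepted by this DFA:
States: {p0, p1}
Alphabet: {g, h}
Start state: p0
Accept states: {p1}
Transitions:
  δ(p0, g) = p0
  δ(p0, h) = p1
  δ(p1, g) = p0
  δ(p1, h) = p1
Testing a few strings:
  'gg' → reject
  'h' → accept
  'hg' → reject
  'hgg' → reject
State roles: p0=last symbol not h; p1=last symbol is h
All strings over {g,h} ending with h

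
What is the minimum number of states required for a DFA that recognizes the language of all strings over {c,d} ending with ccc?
By Myhill–Nerode, count the distinguishable equivalence classes: 4 classes — one per longest suffix of the input that is a prefix of 'ccc' (lengths 0 through 3); only the length-3 class is accepting.
4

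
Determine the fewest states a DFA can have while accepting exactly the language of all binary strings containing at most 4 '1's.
By Myhill–Nerode, count the distinguishable equivalence classes: 6 classes — having seen 0, 1, …, 4, or >4 copies of '1'; counts 0 through 4 are accepting and >4 is dead.
6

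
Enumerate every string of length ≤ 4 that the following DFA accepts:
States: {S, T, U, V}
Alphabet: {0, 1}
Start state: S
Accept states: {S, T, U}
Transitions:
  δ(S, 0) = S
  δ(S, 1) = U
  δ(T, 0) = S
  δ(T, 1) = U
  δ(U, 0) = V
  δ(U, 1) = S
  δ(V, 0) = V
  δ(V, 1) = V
ε, 0, 1, 00, 01, 11, 000, 001, 011, 110, 111, 0000, 0001, 0011, 0110, 0111, 1100, 1101, 1111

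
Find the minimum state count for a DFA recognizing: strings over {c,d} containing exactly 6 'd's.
By Myhill–Nerode, count the distinguishable equivalence classes: 8 classes — having seen 0, 1, …, 6, or >6 copies of 'd'; the count-6 class is the only accepting one and >6 is dead.
8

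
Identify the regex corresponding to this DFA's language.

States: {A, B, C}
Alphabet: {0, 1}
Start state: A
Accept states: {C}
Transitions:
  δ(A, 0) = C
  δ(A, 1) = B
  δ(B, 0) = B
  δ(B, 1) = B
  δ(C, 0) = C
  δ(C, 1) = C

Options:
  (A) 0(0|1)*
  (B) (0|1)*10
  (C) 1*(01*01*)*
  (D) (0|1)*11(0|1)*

Check each option against the DFA on short strings; one disagreement eliminates an option:
  (A) 0(0|1)*: agrees with the DFA on every string of length ≤ 6
  (B) (0|1)*10: on '0' the DFA goes A → C and accepts (C ∈ Accept), but the regex does not match it → eliminate
  (C) 1*(01*01*)*: on ε the DFA stays in A and rejects (A ∉ Accept), but the regex matches it → eliminate
  (D) (0|1)*11(0|1)*: on '0' the DFA goes A → C and accepts (C ∈ Accept), but the regex does not match it → eliminate
Only (A) is consistent with the DFA.
(A) 0(0|1)*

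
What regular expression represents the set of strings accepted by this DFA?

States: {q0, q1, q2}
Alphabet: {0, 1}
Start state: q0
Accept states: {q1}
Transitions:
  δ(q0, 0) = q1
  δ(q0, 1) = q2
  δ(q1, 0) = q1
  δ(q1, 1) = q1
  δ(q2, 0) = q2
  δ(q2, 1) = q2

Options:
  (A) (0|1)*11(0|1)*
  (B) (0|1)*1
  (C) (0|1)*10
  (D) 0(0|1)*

Check each option against the DFA on short strings; one disagreement eliminates an option:
  (A) (0|1)*11(0|1)*: on '0' the DFA goes q0 → q1 and accepts (q1 ∈ Accept), but the regex does not match it → eliminate
  (B) (0|1)*1: on '0' the DFA goes q0 → q1 and accepts (q1 ∈ Accept), but the regex does not match it → eliminate
  (C) (0|1)*10: on '0' the DFA goes q0 → q1 and accepts (q1 ∈ Accept), but the regex does not match it → eliminate
  (D) 0(0|1)*: agrees with the DFA on every string of length ≤ 6
Only (D) is consistent with the DFA.
(D) 0(0|1)*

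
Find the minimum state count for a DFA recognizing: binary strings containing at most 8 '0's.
By Myhill–Nerode, count the distinguishable equivalence classes: 10 classes — having seen 0, 1, …, 8, or >8 copies of '0'; counts 0 through 8 are accepting and >8 is dead.
10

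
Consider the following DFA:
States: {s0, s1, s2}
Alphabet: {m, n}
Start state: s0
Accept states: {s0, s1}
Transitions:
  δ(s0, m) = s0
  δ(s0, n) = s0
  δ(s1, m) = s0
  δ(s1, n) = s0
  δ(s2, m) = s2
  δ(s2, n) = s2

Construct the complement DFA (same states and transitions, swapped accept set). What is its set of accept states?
Complement accept states = All states \ Original accept states
= {s0, s1, s2} \ {s0, s1}
{s2}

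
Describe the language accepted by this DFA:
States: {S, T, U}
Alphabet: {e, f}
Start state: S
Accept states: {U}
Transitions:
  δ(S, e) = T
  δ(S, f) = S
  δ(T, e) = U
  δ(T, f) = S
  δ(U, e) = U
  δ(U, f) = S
Testing a few strings:
  'f' → reject
  'eeef' → reject
  'efff' → reject
  'e' → reject
State roles: S=last symbol not e; T=one trailing e; U=two trailing e's
All strings over {e,f} ending with ee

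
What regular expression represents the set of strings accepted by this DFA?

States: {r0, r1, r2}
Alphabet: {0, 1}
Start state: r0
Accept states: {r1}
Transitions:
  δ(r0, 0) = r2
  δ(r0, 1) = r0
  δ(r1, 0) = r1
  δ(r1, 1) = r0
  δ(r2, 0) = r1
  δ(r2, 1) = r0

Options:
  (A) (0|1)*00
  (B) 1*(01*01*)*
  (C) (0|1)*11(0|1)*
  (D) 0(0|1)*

Check each option against the DFA on short strings; one disagreement eliminates an option:
  (A) (0|1)*00: agrees with the DFA on every string of length ≤ 6
  (B) 1*(01*01*)*: on ε the DFA stays in r0 and rejects (r0 ∉ Accept), but the regex matches it → eliminate
  (C) (0|1)*11(0|1)*: on '00' the DFA goes r0 → r2 → r1 and accepts (r1 ∈ Accept), but the regex does not match it → eliminate
  (D) 0(0|1)*: on '0' the DFA goes r0 → r2 and rejects (r2 ∉ Accept), but the regex matches it → eliminate
Only (A) is consistent with the DFA.
(A) (0|1)*00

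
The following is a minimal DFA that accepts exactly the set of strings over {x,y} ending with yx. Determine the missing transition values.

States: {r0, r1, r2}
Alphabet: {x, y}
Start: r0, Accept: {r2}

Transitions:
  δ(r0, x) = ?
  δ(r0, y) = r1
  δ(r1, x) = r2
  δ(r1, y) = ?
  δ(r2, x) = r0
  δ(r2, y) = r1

From the language and accept set, identify what each state tracks — r0: no suffix match; r1: one trailing y; r2: suffix is yx.
Each missing δ(q, a) is the state matching the new tracked value after reading a.
δ(r0, x) = r0; δ(r1, y) = r1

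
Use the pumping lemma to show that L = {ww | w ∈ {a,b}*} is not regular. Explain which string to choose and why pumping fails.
Assume L is regular with pumping length p. Idea: pumping the leading a-block breaks the equality of the two halves.
Choose s = a^p b a^p b ∈ L (with w = a^p b). |s| = 2p+2 ≥ p. By the pumping lemma, s = xyz with |xy| ≤ p, |y| > 0, so y = a^k with k ≥ 1, in the first a-block. Then xy²z = a^(p+k) b a^p b, of length 2p+2+k. If k is odd this length is odd, so it cannot be of the form ww. If k is even, each half has length p+1+k/2 ≤ p+k, so the first half lies entirely inside the leading a-block and contains no b, while the second half ends in b; the halves differ. Either way xy²z ∉ L.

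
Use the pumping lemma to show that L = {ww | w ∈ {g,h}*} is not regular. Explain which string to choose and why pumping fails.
Assume L is regular with pumping length p. Idea: pumping the leading g-block breaks the equality of the two halves.
Choose s = g^p h g^p h ∈ L (with w = g^p h). |s| = 2p+2 ≥ p. By the pumping lemma, s = xyz with |xy| ≤ p, |y| > 0, so y = g^k with k ≥ 1, in the first g-block. Then xy²z = g^(p+k) h g^p h, of length 2p+2+k. If k is odd this length is odd, so it cannot be of the form ww. If k is even, each half has length p+1+k/2 ≤ p+k, so the first half lies entirely inside the leading g-block and contains no h, while the second half ends in h; the halves differ. Either way xy²z ∉ L.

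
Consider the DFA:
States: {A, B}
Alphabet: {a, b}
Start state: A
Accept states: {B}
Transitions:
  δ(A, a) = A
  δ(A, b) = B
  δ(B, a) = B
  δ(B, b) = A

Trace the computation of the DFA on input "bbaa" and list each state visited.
read 'b': A → B
  read 'b': B → A
  read 'a': A → A
  read 'a': A → A
A -> B -> A -> A -> A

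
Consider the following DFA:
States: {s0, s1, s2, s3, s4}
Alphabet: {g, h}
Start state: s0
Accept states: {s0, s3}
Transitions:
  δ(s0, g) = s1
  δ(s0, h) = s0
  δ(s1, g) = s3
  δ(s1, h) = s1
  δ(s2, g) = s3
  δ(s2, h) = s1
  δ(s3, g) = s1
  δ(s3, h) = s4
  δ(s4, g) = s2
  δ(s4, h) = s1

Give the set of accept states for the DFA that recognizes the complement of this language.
Complement accept states = All states \ Original accept states
= {s0, s1, s2, s3, s4} \ {s0, s3}
{s1, s2, s4}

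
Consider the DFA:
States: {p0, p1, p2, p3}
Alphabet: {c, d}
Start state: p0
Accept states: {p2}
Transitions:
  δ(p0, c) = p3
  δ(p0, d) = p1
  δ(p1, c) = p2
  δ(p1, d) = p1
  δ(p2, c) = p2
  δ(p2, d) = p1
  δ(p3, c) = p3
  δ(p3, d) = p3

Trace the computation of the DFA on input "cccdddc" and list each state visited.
read 'c': p0 → p3
  read 'c': p3 → p3
  read 'c': p3 → p3
  read 'd': p3 → p3
  read 'd': p3 → p3
  read 'd': p3 → p3
  read 'c': p3 → p3
p0 -> p3 -> p3 -> p3 -> p3 -> p3 -> p3 -> p3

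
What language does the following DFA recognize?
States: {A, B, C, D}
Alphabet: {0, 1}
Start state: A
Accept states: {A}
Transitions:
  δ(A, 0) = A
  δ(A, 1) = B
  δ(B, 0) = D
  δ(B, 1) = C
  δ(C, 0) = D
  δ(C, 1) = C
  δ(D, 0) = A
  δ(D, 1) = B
Testing a few strings:
  '1111' → reject
  '111' → reject
  '0111' → reject
  '0010' → reject
State roles: A=value ≡ 0 (mod 4); B=value ≡ 1 (mod 4); C=value ≡ 3 (mod 4); D=value ≡ 2 (mod 4)
All binary strings representing a multiple of 4 (read in base 2; leading zeros allowed and ε counts as 0)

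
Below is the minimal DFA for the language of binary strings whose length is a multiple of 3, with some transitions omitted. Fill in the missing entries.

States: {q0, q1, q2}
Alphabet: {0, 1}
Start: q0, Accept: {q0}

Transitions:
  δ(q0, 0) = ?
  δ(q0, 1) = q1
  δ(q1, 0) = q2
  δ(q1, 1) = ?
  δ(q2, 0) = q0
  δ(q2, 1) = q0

From the language and accept set, identify what each state tracks — q0: length ≡ 0 (mod 3); q1: length ≡ 1 (mod 3); q2: length ≡ 2 (mod 3).
Each missing δ(q, a) is the state matching the new tracked value after reading a.
δ(q0, 0) = q1; δ(q1, 1) = q2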